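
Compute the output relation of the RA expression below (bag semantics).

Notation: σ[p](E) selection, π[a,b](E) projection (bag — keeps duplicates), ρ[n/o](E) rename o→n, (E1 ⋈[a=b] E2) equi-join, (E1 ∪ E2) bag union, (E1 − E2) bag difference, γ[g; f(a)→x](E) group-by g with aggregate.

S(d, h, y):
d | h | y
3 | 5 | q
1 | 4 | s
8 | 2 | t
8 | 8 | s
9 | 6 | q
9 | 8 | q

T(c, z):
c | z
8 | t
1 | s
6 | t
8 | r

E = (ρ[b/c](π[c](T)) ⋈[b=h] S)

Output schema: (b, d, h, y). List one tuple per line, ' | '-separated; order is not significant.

Stepwise |·|:
  T → 4
  π[c](T) → 4
  ρ[b/c](π[c](T)) → 4
  S → 6
  (ρ[b/c](π[c](T)) ⋈[b=h] S) → 5

== RESULT ==
b | d | h | y
6 | 9 | 6 | q
8 | 8 | 8 | s
8 | 8 | 8 | s
8 | 9 | 8 | q
8 | 9 | 8 | q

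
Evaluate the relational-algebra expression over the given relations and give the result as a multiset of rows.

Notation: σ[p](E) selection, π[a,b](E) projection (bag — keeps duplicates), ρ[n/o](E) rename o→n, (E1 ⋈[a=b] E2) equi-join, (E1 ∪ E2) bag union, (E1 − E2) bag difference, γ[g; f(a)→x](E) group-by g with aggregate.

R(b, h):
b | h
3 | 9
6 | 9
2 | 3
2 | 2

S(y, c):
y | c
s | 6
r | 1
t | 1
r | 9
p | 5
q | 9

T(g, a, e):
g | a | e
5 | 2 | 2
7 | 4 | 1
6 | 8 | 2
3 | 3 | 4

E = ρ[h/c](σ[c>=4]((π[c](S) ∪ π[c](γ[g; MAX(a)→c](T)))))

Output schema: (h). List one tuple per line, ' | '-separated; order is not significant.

Per-node cardinality:
  S → 6
  π[c](S) → 6
  T → 4
  γ[g; MAX(a)→c](T) → 4
  π[c](γ[g; MAX(a)→c](T)) → 4
  (π[c](S) ∪ π[c](γ[g; MAX(a)→c](T))) → 10
  σ[c>=4]((π[c](S) ∪ π[c](γ[g; MAX(a)→c](T)))) → 6
  ρ[h/c](σ[c>=4]((π[c](S) ∪ π[c](γ[g; MAX(a)→c](T))))) → 6

== RESULT ==
h
4
5
6
8
9
9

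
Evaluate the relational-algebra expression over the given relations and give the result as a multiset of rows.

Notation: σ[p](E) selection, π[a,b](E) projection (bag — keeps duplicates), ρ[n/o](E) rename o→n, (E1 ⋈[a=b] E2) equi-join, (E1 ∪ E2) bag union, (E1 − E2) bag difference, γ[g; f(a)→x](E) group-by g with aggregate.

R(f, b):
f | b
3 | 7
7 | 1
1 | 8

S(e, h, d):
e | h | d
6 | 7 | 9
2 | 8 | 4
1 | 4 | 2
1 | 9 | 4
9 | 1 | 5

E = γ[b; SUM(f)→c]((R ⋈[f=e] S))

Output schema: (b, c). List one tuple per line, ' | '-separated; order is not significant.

Subexpression sizes:
  R → 3
  S → 5
  (R ⋈[f=e] S) → 2
  γ[b; SUM(f)→c]((R ⋈[f=e] S)) → 1

== RESULT ==
b | c
8 | 2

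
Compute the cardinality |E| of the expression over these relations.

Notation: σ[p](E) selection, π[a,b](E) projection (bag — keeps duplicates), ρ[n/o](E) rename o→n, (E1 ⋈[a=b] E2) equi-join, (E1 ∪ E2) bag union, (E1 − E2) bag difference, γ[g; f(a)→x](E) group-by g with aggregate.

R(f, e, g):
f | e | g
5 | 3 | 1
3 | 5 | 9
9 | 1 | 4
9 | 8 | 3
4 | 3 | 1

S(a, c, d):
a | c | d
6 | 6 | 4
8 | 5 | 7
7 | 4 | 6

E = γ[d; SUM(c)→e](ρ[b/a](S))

Stepwise |·|:
  S → 3
  ρ[b/a](S) → 3
  γ[d; SUM(c)→e](ρ[b/a](S)) → 3

|E| = 3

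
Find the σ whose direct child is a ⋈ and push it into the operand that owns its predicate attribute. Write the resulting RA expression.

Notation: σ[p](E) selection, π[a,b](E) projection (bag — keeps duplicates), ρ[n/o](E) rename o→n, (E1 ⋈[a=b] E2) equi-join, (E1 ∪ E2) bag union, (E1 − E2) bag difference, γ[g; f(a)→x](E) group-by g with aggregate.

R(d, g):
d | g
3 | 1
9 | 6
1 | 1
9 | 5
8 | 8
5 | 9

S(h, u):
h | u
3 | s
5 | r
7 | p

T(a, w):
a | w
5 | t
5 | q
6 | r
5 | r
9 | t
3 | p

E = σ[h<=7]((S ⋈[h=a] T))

σ filters on h, owned by the left side.
E' = (σ[h<=7](S) ⋈[h=a] T)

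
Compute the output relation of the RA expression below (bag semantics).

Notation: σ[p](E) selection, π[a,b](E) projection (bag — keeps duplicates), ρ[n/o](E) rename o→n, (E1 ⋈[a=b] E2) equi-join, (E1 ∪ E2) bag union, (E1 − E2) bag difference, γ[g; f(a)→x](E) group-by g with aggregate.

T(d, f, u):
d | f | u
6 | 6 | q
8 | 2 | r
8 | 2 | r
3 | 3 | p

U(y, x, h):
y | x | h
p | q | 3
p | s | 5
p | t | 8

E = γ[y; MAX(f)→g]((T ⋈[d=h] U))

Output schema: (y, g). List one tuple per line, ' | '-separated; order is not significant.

Per-node cardinality:
  T → 4
  U → 3
  (T ⋈[d=h] U) → 3
  γ[y; MAX(f)→g]((T ⋈[d=h] U)) → 1

== RESULT ==
y | g
p | 3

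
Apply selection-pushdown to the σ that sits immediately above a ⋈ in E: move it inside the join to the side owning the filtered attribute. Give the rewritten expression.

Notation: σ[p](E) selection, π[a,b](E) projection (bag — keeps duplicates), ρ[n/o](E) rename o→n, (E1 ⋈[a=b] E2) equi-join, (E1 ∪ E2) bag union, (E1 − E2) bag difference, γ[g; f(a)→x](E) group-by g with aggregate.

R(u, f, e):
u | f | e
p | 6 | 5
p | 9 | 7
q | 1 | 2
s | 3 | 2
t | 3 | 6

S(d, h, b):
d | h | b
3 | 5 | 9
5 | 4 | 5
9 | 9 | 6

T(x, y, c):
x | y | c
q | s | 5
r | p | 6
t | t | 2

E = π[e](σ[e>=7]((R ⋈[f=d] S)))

σ filters on e, owned by the left side.
E' = π[e]((σ[e>=7](R) ⋈[f=d] S))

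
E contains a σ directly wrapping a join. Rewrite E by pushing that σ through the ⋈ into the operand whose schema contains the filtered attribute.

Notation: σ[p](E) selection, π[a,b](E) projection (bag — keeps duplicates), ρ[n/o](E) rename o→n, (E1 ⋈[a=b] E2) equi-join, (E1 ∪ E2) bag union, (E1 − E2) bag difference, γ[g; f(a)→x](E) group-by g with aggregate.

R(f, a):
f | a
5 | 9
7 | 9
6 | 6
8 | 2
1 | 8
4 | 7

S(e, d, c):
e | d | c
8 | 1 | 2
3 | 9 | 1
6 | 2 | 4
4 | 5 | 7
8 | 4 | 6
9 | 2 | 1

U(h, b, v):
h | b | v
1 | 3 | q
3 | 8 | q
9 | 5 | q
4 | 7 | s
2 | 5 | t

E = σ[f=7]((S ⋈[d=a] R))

σ filters on f, owned by the right side.
E' = (S ⋈[d=a] σ[f=7](R))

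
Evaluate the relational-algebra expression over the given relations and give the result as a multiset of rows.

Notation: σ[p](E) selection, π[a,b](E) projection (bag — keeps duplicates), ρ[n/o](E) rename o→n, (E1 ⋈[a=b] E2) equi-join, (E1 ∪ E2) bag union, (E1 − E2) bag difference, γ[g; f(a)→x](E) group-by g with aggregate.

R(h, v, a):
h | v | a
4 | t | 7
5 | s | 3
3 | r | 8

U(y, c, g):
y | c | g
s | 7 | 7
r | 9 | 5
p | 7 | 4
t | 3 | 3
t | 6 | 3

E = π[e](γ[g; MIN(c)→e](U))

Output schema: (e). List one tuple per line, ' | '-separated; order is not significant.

Stepwise |·|:
  U → 5
  γ[g; MIN(c)→e](U) → 4
  π[e](γ[g; MIN(c)→e](U)) → 4

== RESULT ==
e
3
7
7
9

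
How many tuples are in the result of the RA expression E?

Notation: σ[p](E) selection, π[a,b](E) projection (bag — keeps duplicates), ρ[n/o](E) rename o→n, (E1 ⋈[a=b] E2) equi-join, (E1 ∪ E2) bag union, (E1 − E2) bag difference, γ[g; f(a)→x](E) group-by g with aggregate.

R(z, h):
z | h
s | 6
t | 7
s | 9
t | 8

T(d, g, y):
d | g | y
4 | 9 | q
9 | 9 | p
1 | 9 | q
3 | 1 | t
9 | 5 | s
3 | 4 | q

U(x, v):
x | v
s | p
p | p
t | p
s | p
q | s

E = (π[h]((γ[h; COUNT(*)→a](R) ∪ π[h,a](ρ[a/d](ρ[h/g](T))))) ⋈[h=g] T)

Subexpression sizes:
  R → 4
  γ[h; COUNT(*)→a](R) → 4
  T → 6
  ρ[h/g](T) → 6
  ρ[a/d](ρ[h/g](T)) → 6
  π[h,a](ρ[a/d](ρ[h/g](T))) → 6
  (γ[h; COUNT(*)→a](R) ∪ π[h,a](ρ[a/d](ρ[h/g](T)))) → 10
  π[h]((γ[h; COUNT(*)→a](R) ∪ π[h,a](ρ[a/d](ρ[h/g](T))))) → 10
  T → 6
  (π[h]((γ[h; COUNT(*)→a](R) ∪ π[h,a](ρ[a/d](ρ[h/g](T))))) ⋈[h=g] T) → 15

|E| = 15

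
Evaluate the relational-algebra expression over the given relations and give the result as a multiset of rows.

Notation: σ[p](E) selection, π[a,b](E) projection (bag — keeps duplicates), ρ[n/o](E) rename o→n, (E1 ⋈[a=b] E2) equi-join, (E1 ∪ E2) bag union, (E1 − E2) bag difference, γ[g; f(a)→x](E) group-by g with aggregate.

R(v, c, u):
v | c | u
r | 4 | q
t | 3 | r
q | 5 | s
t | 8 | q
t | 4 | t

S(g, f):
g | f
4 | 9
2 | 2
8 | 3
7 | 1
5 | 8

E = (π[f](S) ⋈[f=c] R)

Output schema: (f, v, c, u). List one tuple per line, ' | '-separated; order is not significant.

Subexpression sizes:
  S → 5
  π[f](S) → 5
  R → 5
  (π[f](S) ⋈[f=c] R) → 2

== RESULT ==
f | v | c | u
3 | t | 3 | r
8 | t | 8 | q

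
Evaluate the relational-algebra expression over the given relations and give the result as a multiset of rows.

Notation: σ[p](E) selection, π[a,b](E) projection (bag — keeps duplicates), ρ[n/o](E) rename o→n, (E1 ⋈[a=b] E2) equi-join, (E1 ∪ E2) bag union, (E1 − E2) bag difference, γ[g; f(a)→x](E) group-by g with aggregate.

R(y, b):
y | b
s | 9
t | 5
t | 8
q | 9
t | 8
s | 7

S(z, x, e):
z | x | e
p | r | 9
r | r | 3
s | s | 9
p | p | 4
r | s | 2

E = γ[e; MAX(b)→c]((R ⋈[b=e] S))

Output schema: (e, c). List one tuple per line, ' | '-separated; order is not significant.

Stepwise |·|:
  R → 6
  S → 5
  (R ⋈[b=e] S) → 4
  γ[e; MAX(b)→c]((R ⋈[b=e] S)) → 1

== RESULT ==
e | c
9 | 9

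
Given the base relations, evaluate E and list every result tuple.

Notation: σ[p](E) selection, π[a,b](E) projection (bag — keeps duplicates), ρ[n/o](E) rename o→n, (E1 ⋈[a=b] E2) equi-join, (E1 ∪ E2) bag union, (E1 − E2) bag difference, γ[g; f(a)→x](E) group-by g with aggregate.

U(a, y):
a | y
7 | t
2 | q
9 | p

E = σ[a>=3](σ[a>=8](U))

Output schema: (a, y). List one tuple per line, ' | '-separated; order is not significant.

Row counts bottom-up:
  U → 3
  σ[a>=8](U) → 1
  σ[a>=3](σ[a>=8](U)) → 1

== RESULT ==
a | y
9 | p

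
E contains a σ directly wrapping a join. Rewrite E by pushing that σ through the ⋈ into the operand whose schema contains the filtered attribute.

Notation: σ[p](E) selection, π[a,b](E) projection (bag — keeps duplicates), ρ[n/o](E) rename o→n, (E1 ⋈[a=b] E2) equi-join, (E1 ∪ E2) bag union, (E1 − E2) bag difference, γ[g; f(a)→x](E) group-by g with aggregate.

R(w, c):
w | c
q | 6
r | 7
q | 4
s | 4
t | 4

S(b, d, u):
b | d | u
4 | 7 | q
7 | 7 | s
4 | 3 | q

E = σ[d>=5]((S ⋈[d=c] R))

σ filters on d, owned by the left side.
E' = (σ[d>=5](S) ⋈[d=c] R)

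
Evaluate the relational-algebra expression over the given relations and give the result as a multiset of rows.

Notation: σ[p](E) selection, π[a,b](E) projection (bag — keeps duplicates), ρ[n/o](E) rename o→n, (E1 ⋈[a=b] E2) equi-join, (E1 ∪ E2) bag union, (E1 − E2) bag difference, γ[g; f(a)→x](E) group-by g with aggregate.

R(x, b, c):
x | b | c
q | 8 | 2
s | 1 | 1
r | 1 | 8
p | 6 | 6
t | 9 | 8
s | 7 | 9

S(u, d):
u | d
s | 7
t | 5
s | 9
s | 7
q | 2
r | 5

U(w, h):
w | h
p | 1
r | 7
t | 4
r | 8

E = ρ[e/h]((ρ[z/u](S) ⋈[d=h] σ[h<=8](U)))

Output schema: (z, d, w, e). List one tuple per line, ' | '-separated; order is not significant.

Row counts bottom-up:
  S → 6
  ρ[z/u](S) → 6
  U → 4
  σ[h<=8](U) → 4
  (ρ[z/u](S) ⋈[d=h] σ[h<=8](U)) → 2
  ρ[e/h]((ρ[z/u](S) ⋈[d=h] σ[h<=8](U))) → 2

== RESULT ==
z | d | w | e
s | 7 | r | 7
s | 7 | r | 7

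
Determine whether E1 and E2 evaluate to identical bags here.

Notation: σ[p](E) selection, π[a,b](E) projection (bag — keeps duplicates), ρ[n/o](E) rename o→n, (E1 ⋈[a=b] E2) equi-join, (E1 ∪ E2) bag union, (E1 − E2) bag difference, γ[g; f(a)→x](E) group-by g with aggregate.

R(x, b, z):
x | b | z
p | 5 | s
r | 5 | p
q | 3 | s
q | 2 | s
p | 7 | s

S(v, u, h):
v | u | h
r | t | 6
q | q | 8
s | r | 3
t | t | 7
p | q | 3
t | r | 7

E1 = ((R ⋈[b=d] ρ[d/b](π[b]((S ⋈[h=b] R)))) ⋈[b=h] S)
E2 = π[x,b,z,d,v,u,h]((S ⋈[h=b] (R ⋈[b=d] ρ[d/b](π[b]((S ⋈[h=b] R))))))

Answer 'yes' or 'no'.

E1 subexpression sizes:
  R → 5
  S → 6
  R → 5
  (S ⋈[h=b] R) → 4
  π[b]((S ⋈[h=b] R)) → 4
  ρ[d/b](π[b]((S ⋈[h=b] R))) → 4
  (R ⋈[b=d] ρ[d/b](π[b]((S ⋈[h=b] R)))) → 4
  S → 6
  ((R ⋈[b=d] ρ[d/b](π[b]((S ⋈[h=b] R)))) ⋈[b=h] S) → 8
E2 subexpression sizes:
  S → 6
  R → 5
  S → 6
  R → 5
  (S ⋈[h=b] R) → 4
  π[b]((S ⋈[h=b] R)) → 4
  ρ[d/b](π[b]((S ⋈[h=b] R))) → 4
  (R ⋈[b=d] ρ[d/b](π[b]((S ⋈[h=b] R)))) → 4
  (S ⋈[h=b] (R ⋈[b=d] ρ[d/b](π[b]((S ⋈[h=b] R))))) → 8
  π[x,b,z,d,v,u,h]((S ⋈[h=b] (R ⋈[b=d] ρ[d/b](π[b]((S ⋈[h=b] R)))))) → 8

E1 and E2 produce the same multiset:
x | b | z | d | v | u | h
p | 7 | s | 7 | t | r | 7
p | 7 | s | 7 | t | r | 7
p | 7 | s | 7 | t | t | 7
p | 7 | s | 7 | t | t | 7
q | 3 | s | 3 | p | q | 3
q | 3 | s | 3 | p | q | 3
q | 3 | s | 3 | s | r | 3
q | 3 | s | 3 | s | r | 3

yes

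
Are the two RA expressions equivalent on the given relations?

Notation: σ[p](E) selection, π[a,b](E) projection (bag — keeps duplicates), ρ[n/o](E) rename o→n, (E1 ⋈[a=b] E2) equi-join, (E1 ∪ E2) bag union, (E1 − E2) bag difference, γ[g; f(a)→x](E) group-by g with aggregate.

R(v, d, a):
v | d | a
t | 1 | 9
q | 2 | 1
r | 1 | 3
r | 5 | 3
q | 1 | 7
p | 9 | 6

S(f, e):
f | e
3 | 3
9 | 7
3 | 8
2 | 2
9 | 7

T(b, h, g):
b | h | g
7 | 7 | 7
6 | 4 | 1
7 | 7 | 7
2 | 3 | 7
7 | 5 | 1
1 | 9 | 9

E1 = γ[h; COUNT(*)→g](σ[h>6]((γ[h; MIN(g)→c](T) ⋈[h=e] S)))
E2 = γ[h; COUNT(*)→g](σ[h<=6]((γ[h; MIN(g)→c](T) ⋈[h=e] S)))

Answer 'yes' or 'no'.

E1 stepwise |·|:
  T → 6
  γ[h; MIN(g)→c](T) → 5
  S → 5
  (γ[h; MIN(g)→c](T) ⋈[h=e] S) → 3
  σ[h>6]((γ[h; MIN(g)→c](T) ⋈[h=e] S)) → 2
  γ[h; COUNT(*)→g](σ[h>6]((γ[h; MIN(g)→c](T) ⋈[h=e] S))) → 1
E2 stepwise |·|:
  T → 6
  γ[h; MIN(g)→c](T) → 5
  S → 5
  (γ[h; MIN(g)→c](T) ⋈[h=e] S) → 3
  σ[h<=6]((γ[h; MIN(g)→c](T) ⋈[h=e] S)) → 1
  γ[h; COUNT(*)→g](σ[h<=6]((γ[h; MIN(g)→c](T) ⋈[h=e] S))) → 1

E1 result:
h | g
7 | 2
E2 result:
h | g
3 | 1
Witness: (3, 1) appears 0× in E1 but 1× in E2.

no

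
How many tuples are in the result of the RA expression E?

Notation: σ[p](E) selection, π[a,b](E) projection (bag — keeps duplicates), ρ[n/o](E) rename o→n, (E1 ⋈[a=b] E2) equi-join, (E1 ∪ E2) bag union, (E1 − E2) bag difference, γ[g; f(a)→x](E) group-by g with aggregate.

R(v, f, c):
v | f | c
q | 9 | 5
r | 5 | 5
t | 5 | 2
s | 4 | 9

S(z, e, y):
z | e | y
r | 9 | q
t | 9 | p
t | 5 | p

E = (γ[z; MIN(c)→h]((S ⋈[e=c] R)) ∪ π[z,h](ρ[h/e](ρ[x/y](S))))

Stepwise |·|:
  S → 3
  R → 4
  (S ⋈[e=c] R) → 4
  γ[z; MIN(c)→h]((S ⋈[e=c] R)) → 2
  S → 3
  ρ[x/y](S) → 3
  ρ[h/e](ρ[x/y](S)) → 3
  π[z,h](ρ[h/e](ρ[x/y](S))) → 3
  (γ[z; MIN(c)→h]((S ⋈[e=c] R)) ∪ π[z,h](ρ[h/e](ρ[x/y](S)))) → 5

|E| = 5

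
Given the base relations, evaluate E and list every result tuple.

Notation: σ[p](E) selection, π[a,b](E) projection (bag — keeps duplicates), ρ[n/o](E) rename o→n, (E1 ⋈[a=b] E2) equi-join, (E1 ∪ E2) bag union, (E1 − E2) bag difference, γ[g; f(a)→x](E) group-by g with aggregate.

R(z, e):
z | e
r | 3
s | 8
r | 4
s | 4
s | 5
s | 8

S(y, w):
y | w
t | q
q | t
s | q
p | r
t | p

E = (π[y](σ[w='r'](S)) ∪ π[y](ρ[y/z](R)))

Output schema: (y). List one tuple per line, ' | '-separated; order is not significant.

Row counts bottom-up:
  S → 5
  σ[w='r'](S) → 1
  π[y](σ[w='r'](S)) → 1
  R → 6
  ρ[y/z](R) → 6
  π[y](ρ[y/z](R)) → 6
  (π[y](σ[w='r'](S)) ∪ π[y](ρ[y/z](R))) → 7

== RESULT ==
y
p
r
r
s
s
s
s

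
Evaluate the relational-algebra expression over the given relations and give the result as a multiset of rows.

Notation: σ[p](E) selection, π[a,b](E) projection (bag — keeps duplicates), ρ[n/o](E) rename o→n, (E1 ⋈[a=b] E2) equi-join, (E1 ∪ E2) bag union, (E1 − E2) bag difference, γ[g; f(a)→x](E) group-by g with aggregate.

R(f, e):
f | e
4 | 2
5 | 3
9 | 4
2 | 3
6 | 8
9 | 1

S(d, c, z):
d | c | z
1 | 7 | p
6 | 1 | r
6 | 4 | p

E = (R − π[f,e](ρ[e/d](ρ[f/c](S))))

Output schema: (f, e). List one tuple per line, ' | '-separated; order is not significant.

Per-node cardinality:
  R → 6
  S → 3
  ρ[f/c](S) → 3
  ρ[e/d](ρ[f/c](S)) → 3
  π[f,e](ρ[e/d](ρ[f/c](S))) → 3
  (R − π[f,e](ρ[e/d](ρ[f/c](S)))) → 6

== RESULT ==
f | e
2 | 3
4 | 2
5 | 3
6 | 8
9 | 1
9 | 4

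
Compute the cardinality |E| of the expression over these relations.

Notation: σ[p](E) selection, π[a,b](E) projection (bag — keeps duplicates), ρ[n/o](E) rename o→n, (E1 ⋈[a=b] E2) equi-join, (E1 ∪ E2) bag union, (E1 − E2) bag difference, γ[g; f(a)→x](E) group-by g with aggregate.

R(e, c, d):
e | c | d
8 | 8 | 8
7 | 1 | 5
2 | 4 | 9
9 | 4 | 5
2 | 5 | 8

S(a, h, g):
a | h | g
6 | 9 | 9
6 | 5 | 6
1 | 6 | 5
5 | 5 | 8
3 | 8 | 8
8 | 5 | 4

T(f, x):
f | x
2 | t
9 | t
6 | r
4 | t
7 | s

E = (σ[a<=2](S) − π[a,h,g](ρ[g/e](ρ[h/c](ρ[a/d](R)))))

Row counts bottom-up:
  S → 6
  σ[a<=2](S) → 1
  R → 5
  ρ[a/d](R) → 5
  ρ[h/c](ρ[a/d](R)) → 5
  ρ[g/e](ρ[h/c](ρ[a/d](R))) → 5
  π[a,h,g](ρ[g/e](ρ[h/c](ρ[a/d](R)))) → 5
  (σ[a<=2](S) − π[a,h,g](ρ[g/e](ρ[h/c](ρ[a/d](R))))) → 1

|E| = 1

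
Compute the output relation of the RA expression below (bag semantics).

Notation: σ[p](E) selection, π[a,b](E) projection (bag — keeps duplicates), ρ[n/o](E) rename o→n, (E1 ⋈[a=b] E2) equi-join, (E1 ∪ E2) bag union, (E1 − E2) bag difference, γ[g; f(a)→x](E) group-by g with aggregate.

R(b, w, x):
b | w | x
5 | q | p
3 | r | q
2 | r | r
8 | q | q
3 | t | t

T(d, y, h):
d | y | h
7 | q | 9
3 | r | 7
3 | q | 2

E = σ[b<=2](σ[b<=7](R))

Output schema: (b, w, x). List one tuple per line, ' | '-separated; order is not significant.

Subexpression sizes:
  R → 5
  σ[b<=7](R) → 4
  σ[b<=2](σ[b<=7](R)) → 1

== RESULT ==
b | w | x
2 | r | r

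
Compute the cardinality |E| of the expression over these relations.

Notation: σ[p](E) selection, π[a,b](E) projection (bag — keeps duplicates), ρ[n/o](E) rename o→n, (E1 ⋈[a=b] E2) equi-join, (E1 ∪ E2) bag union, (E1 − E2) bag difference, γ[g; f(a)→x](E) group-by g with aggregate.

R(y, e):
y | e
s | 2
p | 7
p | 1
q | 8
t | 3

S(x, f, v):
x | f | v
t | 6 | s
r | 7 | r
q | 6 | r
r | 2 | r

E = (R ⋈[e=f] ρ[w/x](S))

Per-node cardinality:
  R → 5
  S → 4
  ρ[w/x](S) → 4
  (R ⋈[e=f] ρ[w/x](S)) → 2

|E| = 2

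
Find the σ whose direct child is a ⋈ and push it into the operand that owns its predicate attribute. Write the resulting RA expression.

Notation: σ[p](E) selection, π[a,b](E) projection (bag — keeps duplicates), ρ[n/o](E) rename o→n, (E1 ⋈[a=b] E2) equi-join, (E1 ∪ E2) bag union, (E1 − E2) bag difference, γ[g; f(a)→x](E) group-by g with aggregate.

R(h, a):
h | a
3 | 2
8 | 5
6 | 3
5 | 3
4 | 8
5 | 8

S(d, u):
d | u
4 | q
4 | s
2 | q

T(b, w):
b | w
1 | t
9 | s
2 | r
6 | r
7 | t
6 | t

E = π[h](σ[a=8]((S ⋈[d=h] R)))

σ filters on a, owned by the right side.
E' = π[h]((S ⋈[d=h] σ[a=8](R)))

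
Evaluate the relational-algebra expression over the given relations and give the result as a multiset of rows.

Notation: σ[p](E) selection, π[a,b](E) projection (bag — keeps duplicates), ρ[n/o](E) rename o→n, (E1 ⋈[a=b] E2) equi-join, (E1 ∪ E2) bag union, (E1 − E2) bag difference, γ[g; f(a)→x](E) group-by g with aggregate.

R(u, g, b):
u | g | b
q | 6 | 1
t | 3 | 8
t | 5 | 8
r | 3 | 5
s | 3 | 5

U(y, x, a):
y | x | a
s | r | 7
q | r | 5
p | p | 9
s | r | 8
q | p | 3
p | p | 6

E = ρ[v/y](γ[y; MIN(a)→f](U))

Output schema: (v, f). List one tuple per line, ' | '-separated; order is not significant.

Subexpression sizes:
  U → 6
  γ[y; MIN(a)→f](U) → 3
  ρ[v/y](γ[y; MIN(a)→f](U)) → 3

== RESULT ==
v | f
p | 6
q | 3
s | 7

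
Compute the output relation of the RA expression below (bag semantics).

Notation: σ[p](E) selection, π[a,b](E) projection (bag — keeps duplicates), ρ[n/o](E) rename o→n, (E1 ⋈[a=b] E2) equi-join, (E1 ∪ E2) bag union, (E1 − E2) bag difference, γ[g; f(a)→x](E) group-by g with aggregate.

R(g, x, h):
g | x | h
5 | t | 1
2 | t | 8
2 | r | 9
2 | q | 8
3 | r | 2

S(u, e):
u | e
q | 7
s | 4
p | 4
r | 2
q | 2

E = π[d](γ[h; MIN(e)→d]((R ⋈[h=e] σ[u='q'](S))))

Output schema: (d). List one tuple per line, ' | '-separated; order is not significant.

Per-node cardinality:
  R → 5
  S → 5
  σ[u='q'](S) → 2
  (R ⋈[h=e] σ[u='q'](S)) → 1
  γ[h; MIN(e)→d]((R ⋈[h=e] σ[u='q'](S))) → 1
  π[d](γ[h; MIN(e)→d]((R ⋈[h=e] σ[u='q'](S)))) → 1

== RESULT ==
d
2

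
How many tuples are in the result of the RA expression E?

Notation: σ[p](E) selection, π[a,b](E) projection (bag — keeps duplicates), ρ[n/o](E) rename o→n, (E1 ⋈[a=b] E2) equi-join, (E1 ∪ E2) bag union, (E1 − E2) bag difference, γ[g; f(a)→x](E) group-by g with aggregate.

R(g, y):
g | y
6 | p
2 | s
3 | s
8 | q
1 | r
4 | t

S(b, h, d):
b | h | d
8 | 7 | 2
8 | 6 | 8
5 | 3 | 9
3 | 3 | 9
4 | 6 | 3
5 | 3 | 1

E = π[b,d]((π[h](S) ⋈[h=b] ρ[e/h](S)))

Per-node cardinality:
  S → 6
  π[h](S) → 6
  S → 6
  ρ[e/h](S) → 6
  (π[h](S) ⋈[h=b] ρ[e/h](S)) → 3
  π[b,d]((π[h](S) ⋈[h=b] ρ[e/h](S))) → 3

|E| = 3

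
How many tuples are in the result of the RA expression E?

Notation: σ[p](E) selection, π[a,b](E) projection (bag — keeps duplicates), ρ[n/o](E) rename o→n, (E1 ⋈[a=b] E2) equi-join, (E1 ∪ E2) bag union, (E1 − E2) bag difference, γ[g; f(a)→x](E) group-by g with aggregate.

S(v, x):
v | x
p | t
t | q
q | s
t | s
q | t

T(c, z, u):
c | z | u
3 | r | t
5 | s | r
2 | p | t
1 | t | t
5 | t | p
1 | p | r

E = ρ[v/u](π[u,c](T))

Stepwise |·|:
  T → 6
  π[u,c](T) → 6
  ρ[v/u](π[u,c](T)) → 6

|E| = 6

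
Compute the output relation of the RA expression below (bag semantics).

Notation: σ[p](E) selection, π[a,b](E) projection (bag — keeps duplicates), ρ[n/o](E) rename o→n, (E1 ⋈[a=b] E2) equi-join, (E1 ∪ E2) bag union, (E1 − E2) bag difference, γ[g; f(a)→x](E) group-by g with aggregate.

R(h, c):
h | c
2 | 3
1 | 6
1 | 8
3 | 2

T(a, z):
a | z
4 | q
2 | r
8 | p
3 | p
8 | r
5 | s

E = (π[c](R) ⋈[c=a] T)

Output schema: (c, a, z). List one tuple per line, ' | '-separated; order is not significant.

Subexpression sizes:
  R → 4
  π[c](R) → 4
  T → 6
  (π[c](R) ⋈[c=a] T) → 4

== RESULT ==
c | a | z
2 | 2 | r
3 | 3 | p
8 | 8 | p
8 | 8 | r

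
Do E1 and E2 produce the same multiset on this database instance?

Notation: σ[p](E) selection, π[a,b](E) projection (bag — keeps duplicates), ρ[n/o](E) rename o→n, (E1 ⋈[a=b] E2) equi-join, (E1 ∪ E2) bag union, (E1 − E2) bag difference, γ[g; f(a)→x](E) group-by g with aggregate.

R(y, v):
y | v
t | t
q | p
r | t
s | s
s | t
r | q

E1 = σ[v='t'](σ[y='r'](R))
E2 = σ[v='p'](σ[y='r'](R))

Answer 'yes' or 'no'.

E1 stepwise |·|:
  R → 6
  σ[y='r'](R) → 2
  σ[v='t'](σ[y='r'](R)) → 1
E2 stepwise |·|:
  R → 6
  σ[y='r'](R) → 2
  σ[v='p'](σ[y='r'](R)) → 0

E1 result:
y | v
r | t
E2 result:
y | v
(0 rows)
Witness: ('r', 't') appears 1× in E1 but 0× in E2.

no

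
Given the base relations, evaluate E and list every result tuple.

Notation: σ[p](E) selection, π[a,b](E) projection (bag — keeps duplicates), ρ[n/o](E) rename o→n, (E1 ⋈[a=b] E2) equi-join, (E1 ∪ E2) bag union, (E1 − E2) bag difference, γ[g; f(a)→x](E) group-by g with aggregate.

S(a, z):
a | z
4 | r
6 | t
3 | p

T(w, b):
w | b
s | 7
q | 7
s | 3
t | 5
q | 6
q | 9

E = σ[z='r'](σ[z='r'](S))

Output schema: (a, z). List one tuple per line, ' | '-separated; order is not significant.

Subexpression sizes:
  S → 3
  σ[z='r'](S) → 1
  σ[z='r'](σ[z='r'](S)) → 1

== RESULT ==
a | z
4 | r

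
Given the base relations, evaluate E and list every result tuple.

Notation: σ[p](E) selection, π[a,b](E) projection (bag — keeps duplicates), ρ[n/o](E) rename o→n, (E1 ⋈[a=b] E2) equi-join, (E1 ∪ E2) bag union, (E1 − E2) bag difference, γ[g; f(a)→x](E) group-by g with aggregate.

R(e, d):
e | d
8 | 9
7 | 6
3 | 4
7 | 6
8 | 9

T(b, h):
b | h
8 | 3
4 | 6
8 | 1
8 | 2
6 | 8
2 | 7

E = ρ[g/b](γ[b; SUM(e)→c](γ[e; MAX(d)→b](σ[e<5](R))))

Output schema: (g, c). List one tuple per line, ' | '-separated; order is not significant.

Row counts bottom-up:
  R → 5
  σ[e<5](R) → 1
  γ[e; MAX(d)→b](σ[e<5](R)) → 1
  γ[b; SUM(e)→c](γ[e; MAX(d)→b](σ[e<5](R))) → 1
  ρ[g/b](γ[b; SUM(e)→c](γ[e; MAX(d)→b](σ[e<5](R)))) → 1

== RESULT ==
g | c
4 | 3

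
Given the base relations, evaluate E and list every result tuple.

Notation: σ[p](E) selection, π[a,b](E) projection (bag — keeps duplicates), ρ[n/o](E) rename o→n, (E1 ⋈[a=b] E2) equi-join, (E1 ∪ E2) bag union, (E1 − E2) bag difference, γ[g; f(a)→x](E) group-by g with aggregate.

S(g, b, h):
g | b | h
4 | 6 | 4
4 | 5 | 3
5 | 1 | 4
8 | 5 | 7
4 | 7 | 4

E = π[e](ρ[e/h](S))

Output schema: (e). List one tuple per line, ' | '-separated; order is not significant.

Per-node cardinality:
  S → 5
  ρ[e/h](S) → 5
  π[e](ρ[e/h](S)) → 5

== RESULT ==
e
3
4
4
4
7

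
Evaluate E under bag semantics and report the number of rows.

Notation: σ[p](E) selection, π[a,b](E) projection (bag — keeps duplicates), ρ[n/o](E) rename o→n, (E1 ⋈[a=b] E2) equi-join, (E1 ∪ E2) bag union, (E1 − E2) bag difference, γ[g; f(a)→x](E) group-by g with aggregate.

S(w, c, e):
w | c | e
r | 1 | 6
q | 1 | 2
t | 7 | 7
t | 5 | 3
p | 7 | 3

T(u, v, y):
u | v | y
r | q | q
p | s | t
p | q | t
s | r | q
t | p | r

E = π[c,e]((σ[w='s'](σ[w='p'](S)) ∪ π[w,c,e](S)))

Row counts bottom-up:
  S → 5
  σ[w='p'](S) → 1
  σ[w='s'](σ[w='p'](S)) → 0
  S → 5
  π[w,c,e](S) → 5
  (σ[w='s'](σ[w='p'](S)) ∪ π[w,c,e](S)) → 5
  π[c,e]((σ[w='s'](σ[w='p'](S)) ∪ π[w,c,e](S))) → 5

|E| = 5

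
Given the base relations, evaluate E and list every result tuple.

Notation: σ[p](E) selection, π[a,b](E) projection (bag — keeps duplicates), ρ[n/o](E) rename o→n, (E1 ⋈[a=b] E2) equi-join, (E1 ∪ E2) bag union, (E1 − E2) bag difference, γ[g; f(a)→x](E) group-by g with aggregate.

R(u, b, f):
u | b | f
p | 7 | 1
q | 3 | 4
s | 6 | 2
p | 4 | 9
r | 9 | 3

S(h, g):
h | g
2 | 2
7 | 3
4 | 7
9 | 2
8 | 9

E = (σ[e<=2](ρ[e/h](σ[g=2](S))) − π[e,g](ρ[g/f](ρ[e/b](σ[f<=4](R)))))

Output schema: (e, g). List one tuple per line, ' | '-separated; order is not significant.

Row counts bottom-up:
  S → 5
  σ[g=2](S) → 2
  ρ[e/h](σ[g=2](S)) → 2
  σ[e<=2](ρ[e/h](σ[g=2](S))) → 1
  R → 5
  σ[f<=4](R) → 4
  ρ[e/b](σ[f<=4](R)) → 4
  ρ[g/f](ρ[e/b](σ[f<=4](R))) → 4
  π[e,g](ρ[g/f](ρ[e/b](σ[f<=4](R)))) → 4
  (σ[e<=2](ρ[e/h](σ[g=2](S))) − π[e,g](ρ[g/f](ρ[e/b](σ[f<=4](R))))) → 1

== RESULT ==
e | g
2 | 2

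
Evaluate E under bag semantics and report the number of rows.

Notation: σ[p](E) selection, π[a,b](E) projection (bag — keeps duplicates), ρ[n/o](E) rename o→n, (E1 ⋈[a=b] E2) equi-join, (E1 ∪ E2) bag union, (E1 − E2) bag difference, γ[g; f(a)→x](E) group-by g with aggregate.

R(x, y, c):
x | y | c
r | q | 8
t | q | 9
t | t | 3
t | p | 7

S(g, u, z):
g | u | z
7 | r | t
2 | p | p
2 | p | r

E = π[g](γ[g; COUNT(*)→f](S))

Per-node cardinality:
  S → 3
  γ[g; COUNT(*)→f](S) → 2
  π[g](γ[g; COUNT(*)→f](S)) → 2

|E| = 2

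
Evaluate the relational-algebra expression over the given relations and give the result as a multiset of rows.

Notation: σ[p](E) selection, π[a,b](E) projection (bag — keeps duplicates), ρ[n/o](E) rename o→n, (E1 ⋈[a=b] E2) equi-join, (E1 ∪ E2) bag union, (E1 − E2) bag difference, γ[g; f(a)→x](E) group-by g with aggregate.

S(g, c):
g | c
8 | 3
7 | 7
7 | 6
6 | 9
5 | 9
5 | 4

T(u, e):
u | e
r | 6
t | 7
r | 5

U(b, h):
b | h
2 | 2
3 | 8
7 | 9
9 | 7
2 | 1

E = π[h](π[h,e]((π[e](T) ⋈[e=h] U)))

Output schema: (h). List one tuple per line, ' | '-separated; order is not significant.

Stepwise |·|:
  T → 3
  π[e](T) → 3
  U → 5
  (π[e](T) ⋈[e=h] U) → 1
  π[h,e]((π[e](T) ⋈[e=h] U)) → 1
  π[h](π[h,e]((π[e](T) ⋈[e=h] U))) → 1

== RESULT ==
h
7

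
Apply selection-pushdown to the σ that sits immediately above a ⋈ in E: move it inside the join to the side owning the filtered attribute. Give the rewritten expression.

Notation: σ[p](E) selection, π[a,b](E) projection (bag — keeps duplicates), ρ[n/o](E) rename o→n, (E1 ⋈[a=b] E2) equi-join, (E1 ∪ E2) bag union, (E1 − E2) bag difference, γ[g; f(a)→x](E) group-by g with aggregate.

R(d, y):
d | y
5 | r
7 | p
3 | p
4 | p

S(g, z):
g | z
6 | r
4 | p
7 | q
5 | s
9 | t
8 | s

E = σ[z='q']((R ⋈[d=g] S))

σ filters on z, owned by the right side.
E' = (R ⋈[d=g] σ[z='q'](S))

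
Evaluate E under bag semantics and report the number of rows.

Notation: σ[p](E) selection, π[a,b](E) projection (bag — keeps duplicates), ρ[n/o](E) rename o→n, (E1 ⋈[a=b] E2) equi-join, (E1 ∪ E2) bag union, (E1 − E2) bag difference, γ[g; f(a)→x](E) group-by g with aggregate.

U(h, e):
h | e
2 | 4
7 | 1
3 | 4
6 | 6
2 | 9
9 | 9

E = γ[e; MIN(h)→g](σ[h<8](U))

Row counts bottom-up:
  U → 6
  σ[h<8](U) → 5
  γ[e; MIN(h)→g](σ[h<8](U)) → 4

|E| = 4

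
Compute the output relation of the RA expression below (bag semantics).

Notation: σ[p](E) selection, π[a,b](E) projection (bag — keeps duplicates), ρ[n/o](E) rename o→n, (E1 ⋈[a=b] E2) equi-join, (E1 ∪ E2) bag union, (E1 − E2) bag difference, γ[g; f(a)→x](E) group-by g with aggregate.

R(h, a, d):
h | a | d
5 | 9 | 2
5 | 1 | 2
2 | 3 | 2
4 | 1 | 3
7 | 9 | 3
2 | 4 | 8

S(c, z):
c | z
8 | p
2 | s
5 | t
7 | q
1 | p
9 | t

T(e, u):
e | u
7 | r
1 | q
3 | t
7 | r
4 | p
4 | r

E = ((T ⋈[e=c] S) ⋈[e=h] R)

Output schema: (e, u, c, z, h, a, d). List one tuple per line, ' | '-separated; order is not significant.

Stepwise |·|:
  T → 6
  S → 6
  (T ⋈[e=c] S) → 3
  R → 6
  ((T ⋈[e=c] S) ⋈[e=h] R) → 2

== RESULT ==
e | u | c | z | h | a | d
7 | r | 7 | q | 7 | 9 | 3
7 | r | 7 | q | 7 | 9 | 3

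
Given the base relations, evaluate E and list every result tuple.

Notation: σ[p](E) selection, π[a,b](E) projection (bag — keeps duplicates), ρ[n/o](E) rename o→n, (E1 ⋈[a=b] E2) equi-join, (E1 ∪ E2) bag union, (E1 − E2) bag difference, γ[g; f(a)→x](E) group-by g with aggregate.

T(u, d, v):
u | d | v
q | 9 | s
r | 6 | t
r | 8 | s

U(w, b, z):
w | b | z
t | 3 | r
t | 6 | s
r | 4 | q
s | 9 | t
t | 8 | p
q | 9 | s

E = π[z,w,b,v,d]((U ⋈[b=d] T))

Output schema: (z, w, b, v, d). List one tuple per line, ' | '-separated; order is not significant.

Subexpression sizes:
  U → 6
  T → 3
  (U ⋈[b=d] T) → 4
  π[z,w,b,v,d]((U ⋈[b=d] T)) → 4

== RESULT ==
z | w | b | v | d
p | t | 8 | s | 8
s | q | 9 | s | 9
s | t | 6 | t | 6
t | s | 9 | s | 9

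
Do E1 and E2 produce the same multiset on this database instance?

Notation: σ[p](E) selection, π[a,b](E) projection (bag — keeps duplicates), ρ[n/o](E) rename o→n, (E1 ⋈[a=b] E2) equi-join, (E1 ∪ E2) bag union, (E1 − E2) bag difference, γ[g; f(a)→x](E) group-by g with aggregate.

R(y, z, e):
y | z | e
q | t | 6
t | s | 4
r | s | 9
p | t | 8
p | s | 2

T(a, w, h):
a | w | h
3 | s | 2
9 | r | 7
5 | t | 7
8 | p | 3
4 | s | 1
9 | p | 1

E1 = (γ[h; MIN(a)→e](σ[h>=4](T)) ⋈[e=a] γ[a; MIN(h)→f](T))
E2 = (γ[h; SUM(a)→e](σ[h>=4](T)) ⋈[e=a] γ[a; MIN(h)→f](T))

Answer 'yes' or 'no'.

E1 per-node cardinality:
  T → 6
  σ[h>=4](T) → 2
  γ[h; MIN(a)→e](σ[h>=4](T)) → 1
  T → 6
  γ[a; MIN(h)→f](T) → 5
  (γ[h; MIN(a)→e](σ[h>=4](T)) ⋈[e=a] γ[a; MIN(h)→f](T)) → 1
E2 per-node cardinality:
  T → 6
  σ[h>=4](T) → 2
  γ[h; SUM(a)→e](σ[h>=4](T)) → 1
  T → 6
  γ[a; MIN(h)→f](T) → 5
  (γ[h; SUM(a)→e](σ[h>=4](T)) ⋈[e=a] γ[a; MIN(h)→f](T)) → 0

E1 result:
h | e | a | f
7 | 5 | 5 | 7
E2 result:
h | e | a | f
(0 rows)
Witness: (7, 5, 5, 7) appears 1× in E1 but 0× in E2.

no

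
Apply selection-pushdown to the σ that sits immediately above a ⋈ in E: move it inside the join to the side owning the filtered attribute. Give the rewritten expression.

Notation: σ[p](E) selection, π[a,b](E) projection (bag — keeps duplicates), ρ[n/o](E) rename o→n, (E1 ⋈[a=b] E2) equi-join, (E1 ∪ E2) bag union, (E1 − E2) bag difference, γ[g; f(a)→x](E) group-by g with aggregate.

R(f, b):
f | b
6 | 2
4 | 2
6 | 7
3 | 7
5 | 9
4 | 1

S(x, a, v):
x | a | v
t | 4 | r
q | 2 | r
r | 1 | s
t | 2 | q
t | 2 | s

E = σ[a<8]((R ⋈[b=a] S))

σ filters on a, owned by the right side.
E' = (R ⋈[b=a] σ[a<8](S))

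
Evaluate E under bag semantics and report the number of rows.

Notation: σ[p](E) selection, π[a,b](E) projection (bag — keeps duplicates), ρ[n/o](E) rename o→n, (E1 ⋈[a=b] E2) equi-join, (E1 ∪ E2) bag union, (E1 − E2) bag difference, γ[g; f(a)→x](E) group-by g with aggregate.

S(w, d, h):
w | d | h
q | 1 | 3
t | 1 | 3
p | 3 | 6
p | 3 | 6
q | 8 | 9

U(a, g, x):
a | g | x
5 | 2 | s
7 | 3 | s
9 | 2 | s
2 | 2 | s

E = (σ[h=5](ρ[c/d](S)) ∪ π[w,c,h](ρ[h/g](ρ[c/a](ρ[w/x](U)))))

Per-node cardinality:
  S → 5
  ρ[c/d](S) → 5
  σ[h=5](ρ[c/d](S)) → 0
  U → 4
  ρ[w/x](U) → 4
  ρ[c/a](ρ[w/x](U)) → 4
  ρ[h/g](ρ[c/a](ρ[w/x](U))) → 4
  π[w,c,h](ρ[h/g](ρ[c/a](ρ[w/x](U)))) → 4
  (σ[h=5](ρ[c/d](S)) ∪ π[w,c,h](ρ[h/g](ρ[c/a](ρ[w/x](U))))) → 4

|E| = 4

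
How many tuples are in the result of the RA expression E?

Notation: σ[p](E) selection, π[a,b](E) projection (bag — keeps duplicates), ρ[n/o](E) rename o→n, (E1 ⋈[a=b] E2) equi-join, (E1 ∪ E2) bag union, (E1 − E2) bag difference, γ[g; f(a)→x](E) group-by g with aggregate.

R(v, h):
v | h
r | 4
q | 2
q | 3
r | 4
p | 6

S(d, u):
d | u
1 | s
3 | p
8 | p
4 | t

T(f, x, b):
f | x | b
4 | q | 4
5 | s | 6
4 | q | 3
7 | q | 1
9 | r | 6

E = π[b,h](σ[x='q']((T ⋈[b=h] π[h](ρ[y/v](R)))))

Stepwise |·|:
  T → 5
  R → 5
  ρ[y/v](R) → 5
  π[h](ρ[y/v](R)) → 5
  (T ⋈[b=h] π[h](ρ[y/v](R))) → 5
  σ[x='q']((T ⋈[b=h] π[h](ρ[y/v](R)))) → 3
  π[b,h](σ[x='q']((T ⋈[b=h] π[h](ρ[y/v](R))))) → 3

|E| = 3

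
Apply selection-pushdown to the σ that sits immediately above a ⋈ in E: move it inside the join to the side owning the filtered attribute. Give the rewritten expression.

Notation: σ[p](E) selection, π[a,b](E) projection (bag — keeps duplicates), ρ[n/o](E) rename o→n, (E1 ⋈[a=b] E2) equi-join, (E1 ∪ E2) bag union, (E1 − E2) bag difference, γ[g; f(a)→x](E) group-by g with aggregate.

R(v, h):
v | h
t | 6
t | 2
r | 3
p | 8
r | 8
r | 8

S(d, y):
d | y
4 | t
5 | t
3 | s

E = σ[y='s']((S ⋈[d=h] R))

σ filters on y, owned by the left side.
E' = (σ[y='s'](S) ⋈[d=h] R)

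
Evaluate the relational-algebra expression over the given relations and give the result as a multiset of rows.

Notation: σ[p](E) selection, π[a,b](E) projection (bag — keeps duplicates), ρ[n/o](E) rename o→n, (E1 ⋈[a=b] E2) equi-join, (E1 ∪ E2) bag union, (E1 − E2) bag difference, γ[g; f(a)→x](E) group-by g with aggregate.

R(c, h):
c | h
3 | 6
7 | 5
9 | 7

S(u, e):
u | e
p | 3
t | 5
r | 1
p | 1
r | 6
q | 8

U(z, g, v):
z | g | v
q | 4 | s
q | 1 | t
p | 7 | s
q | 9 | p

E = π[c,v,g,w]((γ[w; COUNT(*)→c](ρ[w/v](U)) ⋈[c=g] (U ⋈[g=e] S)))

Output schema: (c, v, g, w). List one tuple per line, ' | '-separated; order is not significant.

Subexpression sizes:
  U → 4
  ρ[w/v](U) → 4
  γ[w; COUNT(*)→c](ρ[w/v](U)) → 3
  U → 4
  S → 6
  (U ⋈[g=e] S) → 2
  (γ[w; COUNT(*)→c](ρ[w/v](U)) ⋈[c=g] (U ⋈[g=e] S)) → 4
  π[c,v,g,w]((γ[w; COUNT(*)→c](ρ[w/v](U)) ⋈[c=g] (U ⋈[g=e] S))) → 4

== RESULT ==
c | v | g | w
1 | t | 1 | p
1 | t | 1 | p
1 | t | 1 | t
1 | t | 1 | t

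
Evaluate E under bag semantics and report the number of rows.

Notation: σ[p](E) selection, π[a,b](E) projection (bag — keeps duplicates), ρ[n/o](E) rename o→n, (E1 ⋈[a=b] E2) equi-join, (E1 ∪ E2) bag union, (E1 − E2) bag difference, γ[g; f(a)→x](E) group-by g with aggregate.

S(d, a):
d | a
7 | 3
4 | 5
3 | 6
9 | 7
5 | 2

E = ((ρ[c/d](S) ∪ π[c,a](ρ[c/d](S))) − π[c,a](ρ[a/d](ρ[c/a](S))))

Stepwise |·|:
  S → 5
  ρ[c/d](S) → 5
  S → 5
  ρ[c/d](S) → 5
  π[c,a](ρ[c/d](S)) → 5
  (ρ[c/d](S) ∪ π[c,a](ρ[c/d](S))) → 10
  S → 5
  ρ[c/a](S) → 5
  ρ[a/d](ρ[c/a](S)) → 5
  π[c,a](ρ[a/d](ρ[c/a](S))) → 5
  ((ρ[c/d](S) ∪ π[c,a](ρ[c/d](S))) − π[c,a](ρ[a/d](ρ[c/a](S)))) → 10

|E| = 10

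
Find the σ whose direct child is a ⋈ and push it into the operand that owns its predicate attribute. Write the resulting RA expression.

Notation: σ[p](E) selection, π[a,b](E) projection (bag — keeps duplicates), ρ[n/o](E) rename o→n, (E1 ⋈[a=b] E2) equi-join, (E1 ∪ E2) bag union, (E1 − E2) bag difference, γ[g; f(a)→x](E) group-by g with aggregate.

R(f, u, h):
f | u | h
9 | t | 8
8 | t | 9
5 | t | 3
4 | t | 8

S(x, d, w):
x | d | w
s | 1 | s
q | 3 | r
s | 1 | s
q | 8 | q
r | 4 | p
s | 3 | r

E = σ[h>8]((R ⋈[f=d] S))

σ filters on h, owned by the left side.
E' = (σ[h>8](R) ⋈[f=d] S)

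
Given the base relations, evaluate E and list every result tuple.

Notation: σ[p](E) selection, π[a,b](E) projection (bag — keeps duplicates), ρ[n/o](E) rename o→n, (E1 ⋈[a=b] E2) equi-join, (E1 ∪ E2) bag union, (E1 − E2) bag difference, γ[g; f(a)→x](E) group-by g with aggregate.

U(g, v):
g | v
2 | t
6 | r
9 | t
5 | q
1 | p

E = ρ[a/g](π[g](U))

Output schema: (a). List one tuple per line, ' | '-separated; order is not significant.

Stepwise |·|:
  U → 5
  π[g](U) → 5
  ρ[a/g](π[g](U)) → 5

== RESULT ==
a
1
2
5
6
9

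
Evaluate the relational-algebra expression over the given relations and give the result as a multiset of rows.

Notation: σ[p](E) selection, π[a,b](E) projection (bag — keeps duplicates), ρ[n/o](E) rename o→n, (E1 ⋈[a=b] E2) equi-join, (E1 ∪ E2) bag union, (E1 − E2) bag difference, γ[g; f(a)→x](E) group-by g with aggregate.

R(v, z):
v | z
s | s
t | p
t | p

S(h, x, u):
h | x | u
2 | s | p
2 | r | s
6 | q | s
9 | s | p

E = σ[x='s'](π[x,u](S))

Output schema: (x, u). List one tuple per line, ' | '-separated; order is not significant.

Subexpression sizes:
  S → 4
  π[x,u](S) → 4
  σ[x='s'](π[x,u](S)) → 2

== RESULT ==
x | u
s | p
s | p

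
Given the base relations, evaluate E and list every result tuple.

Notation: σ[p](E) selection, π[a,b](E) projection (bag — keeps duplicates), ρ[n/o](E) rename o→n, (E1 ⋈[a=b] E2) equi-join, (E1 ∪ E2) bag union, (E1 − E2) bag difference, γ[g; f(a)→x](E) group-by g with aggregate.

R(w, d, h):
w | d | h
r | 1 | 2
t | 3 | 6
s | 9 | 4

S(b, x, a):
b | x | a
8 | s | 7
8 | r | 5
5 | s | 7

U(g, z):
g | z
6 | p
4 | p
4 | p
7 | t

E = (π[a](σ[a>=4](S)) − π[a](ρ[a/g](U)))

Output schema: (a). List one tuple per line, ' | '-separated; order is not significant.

Row counts bottom-up:
  S → 3
  σ[a>=4](S) → 3
  π[a](σ[a>=4](S)) → 3
  U → 4
  ρ[a/g](U) → 4
  π[a](ρ[a/g](U)) → 4
  (π[a](σ[a>=4](S)) − π[a](ρ[a/g](U))) → 2

== RESULT ==
a
5
7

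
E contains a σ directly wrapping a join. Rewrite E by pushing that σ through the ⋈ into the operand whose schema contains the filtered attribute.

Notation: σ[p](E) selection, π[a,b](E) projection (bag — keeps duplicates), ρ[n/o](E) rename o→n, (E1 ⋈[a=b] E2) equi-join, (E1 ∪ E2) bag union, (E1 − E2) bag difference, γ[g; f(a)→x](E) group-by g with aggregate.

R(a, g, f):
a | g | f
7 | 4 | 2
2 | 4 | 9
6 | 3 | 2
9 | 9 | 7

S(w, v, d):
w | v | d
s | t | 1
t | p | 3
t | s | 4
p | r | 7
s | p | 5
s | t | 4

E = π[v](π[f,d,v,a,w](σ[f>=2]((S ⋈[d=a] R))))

σ filters on f, owned by the right side.
E' = π[v](π[f,d,v,a,w]((S ⋈[d=a] σ[f>=2](R))))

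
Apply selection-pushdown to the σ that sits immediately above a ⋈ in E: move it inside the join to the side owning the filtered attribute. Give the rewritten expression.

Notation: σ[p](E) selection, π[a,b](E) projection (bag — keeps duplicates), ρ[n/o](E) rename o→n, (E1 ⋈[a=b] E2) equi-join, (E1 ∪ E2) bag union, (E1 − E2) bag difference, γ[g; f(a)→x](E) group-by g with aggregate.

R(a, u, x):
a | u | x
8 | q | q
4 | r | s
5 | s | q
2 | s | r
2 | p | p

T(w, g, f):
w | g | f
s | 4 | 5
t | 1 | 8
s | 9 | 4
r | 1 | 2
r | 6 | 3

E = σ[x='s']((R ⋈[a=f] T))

σ filters on x, owned by the left side.
E' = (σ[x='s'](R) ⋈[a=f] T)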